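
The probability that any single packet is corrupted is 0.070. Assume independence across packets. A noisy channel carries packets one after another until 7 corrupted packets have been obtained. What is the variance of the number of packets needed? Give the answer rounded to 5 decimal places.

Y = total packets until the seventh success; negative binomial with r=7, p=0.07.
Var(Y) = r(1−p)/p² = 7·0.93 / 0.07² = 1328.5714286

1328.57143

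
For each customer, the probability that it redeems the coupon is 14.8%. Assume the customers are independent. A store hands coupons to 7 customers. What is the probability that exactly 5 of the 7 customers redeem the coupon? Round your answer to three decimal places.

X ~ Binomial(n=7, p=0.148).
P(X=5) = C(7,5) · p^5 · (1−p)^2
= 21 · 7.1008e-05 · 0.7259 = 0.00108

0.001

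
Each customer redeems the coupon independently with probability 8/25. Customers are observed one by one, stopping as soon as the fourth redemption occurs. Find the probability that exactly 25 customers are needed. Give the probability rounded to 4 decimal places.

0.0064

Y = trial on which the fourth success occurs; negative binomial, r=4, p=0.32.
P(Y=25) = C(24,3) · p^4 · (1−p)^21
= 2024 · 0.010486 · 0.00030387 = 0.006449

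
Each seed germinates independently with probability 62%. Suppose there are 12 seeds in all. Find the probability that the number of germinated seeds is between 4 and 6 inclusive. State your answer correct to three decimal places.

0.273

X ~ Binomial(12, 0.62); P(4 ≤ X ≤ 6) = Σ C(12,k) p^k (1−p)^(12−k) over k:
  k=4: C(12,4)·0.62^4·0.38^8 = 0.03180
  k=5: C(12,5)·0.62^5·0.38^7 = 0.08302
  k=6: C(12,6)·0.62^6·0.38^6 = 0.15802
Total = 0.27284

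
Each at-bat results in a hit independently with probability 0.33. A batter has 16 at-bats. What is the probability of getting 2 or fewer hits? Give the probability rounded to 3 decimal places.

0.063

X ~ Binomial(16, 0.33); P(X ≤ 2) = Σ C(16,k) p^k (1−p)^(16−k) over k:
  k=0: C(16,0)·0.33^0·0.67^16 = 0.00165
  k=1: C(16,1)·0.33^1·0.67^15 = 0.01299
  k=2: C(16,2)·0.33^2·0.67^14 = 0.04800
Total = 0.06264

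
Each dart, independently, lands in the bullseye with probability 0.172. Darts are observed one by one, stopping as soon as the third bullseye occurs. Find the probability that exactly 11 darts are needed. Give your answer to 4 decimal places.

Y = trial on which the third success occurs; negative binomial, r=3, p=0.172.
P(Y=11) = C(10,2) · p^3 · (1−p)^8
= 45 · 0.0050884 · 0.22092 = 0.050587

0.0506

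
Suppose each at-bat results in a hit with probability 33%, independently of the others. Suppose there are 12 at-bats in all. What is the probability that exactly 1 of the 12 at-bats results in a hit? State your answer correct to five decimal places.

X ~ Binomial(n=12, p=0.33).
P(X=1) = C(12,1) · p^1 · (1−p)^11
= 12 · 0.33 · 0.012213 = 0.0483635

0.04836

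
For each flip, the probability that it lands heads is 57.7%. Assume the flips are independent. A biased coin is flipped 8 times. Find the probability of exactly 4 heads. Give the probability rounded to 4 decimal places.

X ~ Binomial(n=8, p=0.577).
P(X=4) = C(8,4) · p^4 · (1−p)^4
= 70 · 0.11084 · 0.032016 = 0.248406

0.2484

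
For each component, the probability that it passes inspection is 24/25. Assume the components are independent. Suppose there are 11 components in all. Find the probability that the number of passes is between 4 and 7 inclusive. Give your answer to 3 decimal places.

0.001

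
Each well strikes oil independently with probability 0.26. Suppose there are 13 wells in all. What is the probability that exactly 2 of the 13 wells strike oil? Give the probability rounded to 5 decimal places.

X ~ Binomial(n=13, p=0.26).
P(X=2) = C(13,2) · p^2 · (1−p)^11
= 78 · 0.0676 · 0.036438 = 0.1921278

0.19213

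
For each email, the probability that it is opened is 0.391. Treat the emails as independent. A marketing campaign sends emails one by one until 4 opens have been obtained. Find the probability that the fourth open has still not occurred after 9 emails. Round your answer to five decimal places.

0.50526

Needing more than 9 emails ⇔ fewer than 4 successes in the first 9. With X ~ Binomial(9, 0.391), P(Y > 9) = P(X ≤ 3).
  k=0: C(9,0)·0.391^0·0.609^9 = 0.0115227
  k=1: C(9,1)·0.391^1·0.609^8 = 0.0665821
  k=2: C(9,2)·0.391^2·0.609^7 = 0.1709925
  k=3: C(9,3)·0.391^3·0.609^6 = 0.2561612
P(X ≤ 3) = 0.5052585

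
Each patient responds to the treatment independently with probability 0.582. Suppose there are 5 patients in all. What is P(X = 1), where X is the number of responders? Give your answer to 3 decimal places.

X ~ Binomial(n=5, p=0.582).
P(X=1) = C(5,1) · p^1 · (1−p)^4
= 5 · 0.582 · 0.030528 = 0.08884

0.089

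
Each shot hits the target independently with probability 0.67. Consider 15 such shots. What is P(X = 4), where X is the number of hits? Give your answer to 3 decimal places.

0.001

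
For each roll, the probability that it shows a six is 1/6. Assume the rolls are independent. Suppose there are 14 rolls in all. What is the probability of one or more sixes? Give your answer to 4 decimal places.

0.9221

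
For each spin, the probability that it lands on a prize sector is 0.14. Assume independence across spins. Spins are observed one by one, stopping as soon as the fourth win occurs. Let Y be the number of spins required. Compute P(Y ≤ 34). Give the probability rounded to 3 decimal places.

0.720

Finishing within 34 spins ⇔ at least 4 successes in the first 34. With X ~ Binomial(34, 0.14), P(Y ≤ 34) = 1 − P(X ≤ 3).
  k=0: C(34,0)·0.14^0·0.86^34 = 0.00593
  k=1: C(34,1)·0.14^1·0.86^33 = 0.03281
  k=2: C(34,2)·0.14^2·0.86^32 = 0.08814
  k=3: C(34,3)·0.14^3·0.86^31 = 0.15305
1 − 0.27993 = 0.72007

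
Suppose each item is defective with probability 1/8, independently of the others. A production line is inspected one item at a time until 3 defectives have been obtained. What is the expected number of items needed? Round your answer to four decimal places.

24.0000

Y = total items until the third success; negative binomial with r=3, p=0.125.
E[Y] = r / p = 3 / 0.125 = 24.000000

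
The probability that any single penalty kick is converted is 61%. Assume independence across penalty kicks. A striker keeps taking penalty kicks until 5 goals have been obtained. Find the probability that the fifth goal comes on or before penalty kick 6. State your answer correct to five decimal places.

0.24916

Finishing within 6 penalty kicks ⇔ at least 5 successes in the first 6. With X ~ Binomial(6, 0.61), P(Y ≤ 6) = 1 − P(X ≤ 4).
  k=0: C(6,0)·0.61^0·0.39^6 = 0.0035187
  k=1: C(6,1)·0.61^1·0.39^5 = 0.0330221
  k=2: C(6,2)·0.61^2·0.39^4 = 0.1291247
  k=3: C(6,3)·0.61^3·0.39^3 = 0.2692857
  k=4: C(6,4)·0.61^4·0.39^2 = 0.3158929
1 − 0.7508441 = 0.2491559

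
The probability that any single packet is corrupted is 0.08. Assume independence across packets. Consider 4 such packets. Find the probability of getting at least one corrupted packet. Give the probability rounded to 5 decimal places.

0.28361

P(at least one) = 1 − P(none) = 1 − (1 − 0.08)^4
= 1 − 0.7163930 = 0.2836070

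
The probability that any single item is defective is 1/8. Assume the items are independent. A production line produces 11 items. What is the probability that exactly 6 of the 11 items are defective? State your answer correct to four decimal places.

X ~ Binomial(n=11, p=0.125).
P(X=6) = C(11,6) · p^6 · (1−p)^5
= 462 · 3.8147e-06 · 0.51291 = 0.000904

0.0009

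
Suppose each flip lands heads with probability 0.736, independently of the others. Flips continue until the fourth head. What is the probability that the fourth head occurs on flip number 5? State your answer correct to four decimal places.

0.3099

Y = trial on which the fourth success occurs; negative binomial, r=4, p=0.736.
P(Y=5) = C(4,3) · p^4 · (1−p)^1
= 4 · 0.29343 · 0.264 = 0.309867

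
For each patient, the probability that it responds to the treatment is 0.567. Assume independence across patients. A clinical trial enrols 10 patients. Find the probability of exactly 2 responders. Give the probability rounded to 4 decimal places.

0.0179

X ~ Binomial(n=10, p=0.567).
P(X=2) = C(10,2) · p^2 · (1−p)^8
= 45 · 0.32149 · 0.0012357 = 0.017876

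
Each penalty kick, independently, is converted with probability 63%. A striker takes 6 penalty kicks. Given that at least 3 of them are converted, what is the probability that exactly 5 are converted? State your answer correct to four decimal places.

X ~ Binomial(6, 0.63). Want P(X=5 | X≥3) = P(X=5) / P(X≥3).
P(X=5) = C(6,5)·0.63^5·0.37^1 = 0.220321
P(X≥3) = 1 − 0.002566 − 0.026212 − 0.111578 = 0.859644
Ratio = 0.220321 / 0.859644 = 0.256293

0.2563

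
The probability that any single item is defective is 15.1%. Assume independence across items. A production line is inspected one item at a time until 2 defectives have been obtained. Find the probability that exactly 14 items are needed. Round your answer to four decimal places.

Y = trial on which the second success occurs; negative binomial, r=2, p=0.151.
P(Y=14) = C(13,1) · p^2 · (1−p)^12
= 13 · 0.022801 · 0.14025 = 0.041571

0.0416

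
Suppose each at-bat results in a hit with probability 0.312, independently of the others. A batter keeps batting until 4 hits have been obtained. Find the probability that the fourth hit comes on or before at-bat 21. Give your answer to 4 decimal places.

Finishing within 21 at-bats ⇔ at least 4 successes in the first 21. With X ~ Binomial(21, 0.312), P(Y ≤ 21) = 1 − P(X ≤ 3).
  k=0: C(21,0)·0.312^0·0.688^21 = 0.000388
  k=1: C(21,1)·0.312^1·0.688^20 = 0.003699
  k=2: C(21,2)·0.312^2·0.688^19 = 0.016777
  k=3: C(21,3)·0.312^3·0.688^18 = 0.048184
1 − 0.069049 = 0.930951

0.9310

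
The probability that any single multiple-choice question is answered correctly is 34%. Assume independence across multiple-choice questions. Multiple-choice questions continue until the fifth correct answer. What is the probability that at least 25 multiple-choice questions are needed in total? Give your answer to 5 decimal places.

0.05188

Needing more than 24 multiple-choice questions ⇔ fewer than 5 successes in the first 24. With X ~ Binomial(24, 0.34), P(Y > 24) = P(X ≤ 4).
  k=0: C(24,0)·0.34^0·0.66^24 = 0.0000467
  k=1: C(24,1)·0.34^1·0.66^23 = 0.0005770
  k=2: C(24,2)·0.34^2·0.66^22 = 0.0034185
  k=3: C(24,3)·0.34^3·0.66^21 = 0.0129143
  k=4: C(24,4)·0.34^4·0.66^20 = 0.0349272
P(X ≤ 4) = 0.0518837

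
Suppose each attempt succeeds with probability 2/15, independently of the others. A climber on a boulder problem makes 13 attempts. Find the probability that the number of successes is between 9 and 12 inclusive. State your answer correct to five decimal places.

0.00001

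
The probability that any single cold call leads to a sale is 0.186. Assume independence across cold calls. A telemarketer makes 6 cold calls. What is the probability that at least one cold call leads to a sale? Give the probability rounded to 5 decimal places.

P(at least one) = 1 − P(none) = 1 − (1 − 0.186)^6
= 1 − 0.2909018 = 0.7090982

0.70910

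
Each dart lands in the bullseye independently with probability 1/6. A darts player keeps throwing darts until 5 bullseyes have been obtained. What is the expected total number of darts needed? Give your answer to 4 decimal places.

30.0000

Y = total darts until the fifth success; negative binomial with r=5, p=0.166667.
E[Y] = r / p = 5 / 0.166667 = 30.000000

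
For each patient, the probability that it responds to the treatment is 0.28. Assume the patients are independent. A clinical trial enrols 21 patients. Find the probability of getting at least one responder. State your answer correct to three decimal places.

0.999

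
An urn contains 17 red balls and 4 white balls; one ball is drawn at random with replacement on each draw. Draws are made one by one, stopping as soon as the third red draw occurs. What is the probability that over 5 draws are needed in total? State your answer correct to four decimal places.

Needing more than 5 draws ⇔ fewer than 3 successes in the first 5. With X ~ Binomial(5, 0.809524), P(Y > 5) = P(X ≤ 2).
  k=0: C(5,0)·0.809524^0·0.190476^5 = 0.000251
  k=1: C(5,1)·0.809524^1·0.190476^4 = 0.005328
  k=2: C(5,2)·0.809524^2·0.190476^3 = 0.045288
P(X ≤ 2) = 0.050867

0.0509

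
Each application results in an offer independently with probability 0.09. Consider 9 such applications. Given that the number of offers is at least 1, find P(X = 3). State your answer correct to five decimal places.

0.06079

X ~ Binomial(9, 0.09). Want P(X=3 | X≥1) = P(X=3) / P(X≥1).
P(X=3) = C(9,3)·0.09^3·0.91^6 = 0.0347740
P(X≥1) = 1 − 0.4279298 = 0.5720702
Ratio = 0.0347740 / 0.5720702 = 0.0607863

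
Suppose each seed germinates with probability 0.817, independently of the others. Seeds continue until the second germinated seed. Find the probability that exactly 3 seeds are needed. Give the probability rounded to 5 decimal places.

Y = trial on which the second success occurs; negative binomial, r=2, p=0.817.
P(Y=3) = C(2,1) · p^2 · (1−p)^1
= 2 · 0.66749 · 0.183 = 0.2443010

0.24430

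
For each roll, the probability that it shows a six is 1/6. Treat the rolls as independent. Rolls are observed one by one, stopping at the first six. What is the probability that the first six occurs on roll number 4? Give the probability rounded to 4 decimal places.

0.0965

Geometric (trials to first success), p = 0.166667.
P(Y = 4) = (1−p)^3 · p = 0.5787 · 0.166667 = 0.096451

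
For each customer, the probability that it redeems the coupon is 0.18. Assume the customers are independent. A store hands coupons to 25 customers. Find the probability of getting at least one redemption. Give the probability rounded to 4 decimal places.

P(at least one) = 1 − P(none) = 1 − (1 − 0.18)^25
= 1 − 0.007004 = 0.992996

0.9930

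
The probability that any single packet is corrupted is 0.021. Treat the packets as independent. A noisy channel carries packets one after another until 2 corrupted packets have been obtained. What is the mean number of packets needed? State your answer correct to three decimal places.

95.238

Y = total packets until the second success; negative binomial with r=2, p=0.021.
E[Y] = r / p = 2 / 0.021 = 95.23810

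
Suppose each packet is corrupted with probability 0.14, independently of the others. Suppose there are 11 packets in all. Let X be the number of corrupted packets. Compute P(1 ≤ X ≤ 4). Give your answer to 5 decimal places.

X ~ Binomial(11, 0.14); P(1 ≤ X ≤ 4) = Σ C(11,k) p^k (1−p)^(11−k) over k:
  k=1: C(11,1)·0.14^1·0.86^10 = 0.3408044
  k=2: C(11,2)·0.14^2·0.86^9 = 0.2773990
  k=3: C(11,3)·0.14^3·0.86^8 = 0.1354739
  k=4: C(11,4)·0.14^4·0.86^7 = 0.0441078
Total = 0.7977851

0.79779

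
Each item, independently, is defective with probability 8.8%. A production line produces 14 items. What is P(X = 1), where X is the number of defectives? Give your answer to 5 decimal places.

X ~ Binomial(n=14, p=0.088).
P(X=1) = C(14,1) · p^1 · (1−p)^13
= 14 · 0.088 · 0.30195 = 0.3720006

0.37200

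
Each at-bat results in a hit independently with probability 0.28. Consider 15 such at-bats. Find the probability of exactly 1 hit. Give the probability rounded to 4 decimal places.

X ~ Binomial(n=15, p=0.28).
P(X=1) = C(15,1) · p^1 · (1−p)^14
= 15 · 0.28 · 0.010061 = 0.042258

0.0423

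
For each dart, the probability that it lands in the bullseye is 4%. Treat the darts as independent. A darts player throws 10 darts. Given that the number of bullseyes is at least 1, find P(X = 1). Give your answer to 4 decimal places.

0.8265

X ~ Binomial(10, 0.04). Want P(X=1 | X≥1) = P(X=1) / P(X≥1).
P(X=1) = C(10,1)·0.04^1·0.96^9 = 0.277014
P(X≥1) = 1 − 0.664833 = 0.335167
Ratio = 0.277014 / 0.335167 = 0.826493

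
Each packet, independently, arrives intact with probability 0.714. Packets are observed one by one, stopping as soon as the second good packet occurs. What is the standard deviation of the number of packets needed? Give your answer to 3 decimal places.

1.059

Y = total packets until the second success; negative binomial with r=2, p=0.714.
SD(Y) = √[r(1−p)/p²] = √(1.12202) = 1.05925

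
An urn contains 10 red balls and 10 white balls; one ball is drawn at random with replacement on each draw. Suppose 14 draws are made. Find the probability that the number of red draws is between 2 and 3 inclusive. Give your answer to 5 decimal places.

0.02777

X ~ Binomial(14, 0.50); P(2 ≤ X ≤ 3) = Σ C(14,k) p^k (1−p)^(14−k) over k:
  k=2: C(14,2)·0.50^2·0.50^12 = 0.0055542
  k=3: C(14,3)·0.50^3·0.50^11 = 0.0222168
Total = 0.0277710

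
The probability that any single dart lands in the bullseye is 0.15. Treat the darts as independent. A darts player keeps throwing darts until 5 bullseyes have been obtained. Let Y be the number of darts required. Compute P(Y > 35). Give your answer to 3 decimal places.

0.381

Needing more than 35 darts ⇔ fewer than 5 successes in the first 35. With X ~ Binomial(35, 0.15), P(Y > 35) = P(X ≤ 4).
  k=0: C(35,0)·0.15^0·0.85^35 = 0.00339
  k=1: C(35,1)·0.15^1·0.85^34 = 0.02091
  k=2: C(35,2)·0.15^2·0.85^33 = 0.06274
  k=3: C(35,3)·0.15^3·0.85^32 = 0.12178
  k=4: C(35,4)·0.15^4·0.85^31 = 0.17193
P(X ≤ 4) = 0.38075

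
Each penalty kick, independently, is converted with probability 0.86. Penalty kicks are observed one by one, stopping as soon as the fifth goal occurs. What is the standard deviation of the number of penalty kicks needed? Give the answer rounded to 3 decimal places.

0.973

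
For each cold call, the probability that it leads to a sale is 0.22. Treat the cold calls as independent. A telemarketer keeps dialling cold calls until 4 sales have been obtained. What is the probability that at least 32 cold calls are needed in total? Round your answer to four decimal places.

Needing more than 31 cold calls ⇔ fewer than 4 successes in the first 31. With X ~ Binomial(31, 0.22), P(Y > 31) = P(X ≤ 3).
  k=0: C(31,0)·0.22^0·0.78^31 = 0.000452
  k=1: C(31,1)·0.22^1·0.78^30 = 0.003950
  k=2: C(31,2)·0.22^2·0.78^29 = 0.016713
  k=3: C(31,3)·0.22^3·0.78^28 = 0.045567
P(X ≤ 3) = 0.066681

0.0667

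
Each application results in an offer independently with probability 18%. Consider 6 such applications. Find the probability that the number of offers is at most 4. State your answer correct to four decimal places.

0.9990

X ~ Binomial(6, 0.18); P(X ≤ 4) = Σ C(6,k) p^k (1−p)^(6−k) over k:
  k=0: C(6,0)·0.18^0·0.82^6 = 0.304007
  k=1: C(6,1)·0.18^1·0.82^5 = 0.400399
  k=2: C(6,2)·0.18^2·0.82^4 = 0.219731
  k=3: C(6,3)·0.18^3·0.82^3 = 0.064312
  k=4: C(6,4)·0.18^4·0.82^2 = 0.010588
Total = 0.999036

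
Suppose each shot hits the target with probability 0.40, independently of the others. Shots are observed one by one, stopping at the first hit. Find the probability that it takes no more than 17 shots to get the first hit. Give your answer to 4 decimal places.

0.9998

Y = number of shots to the first success; geometric, p = 0.40.
P(Y ≤ 17) = 1 − (1−p)^17 = 1 − 0.000169 = 0.999831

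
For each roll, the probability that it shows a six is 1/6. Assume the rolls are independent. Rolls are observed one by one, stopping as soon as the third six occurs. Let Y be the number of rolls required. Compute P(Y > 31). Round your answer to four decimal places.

0.0906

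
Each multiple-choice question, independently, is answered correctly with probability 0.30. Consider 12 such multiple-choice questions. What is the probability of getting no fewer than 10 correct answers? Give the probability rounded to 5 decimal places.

0.00021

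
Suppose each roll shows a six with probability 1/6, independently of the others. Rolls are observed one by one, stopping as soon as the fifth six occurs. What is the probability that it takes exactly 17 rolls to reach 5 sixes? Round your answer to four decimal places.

Y = trial on which the fifth success occurs; negative binomial, r=5, p=0.166667.
P(Y=17) = C(16,4) · p^5 · (1−p)^12
= 1820 · 0.0001286 · 0.11216 = 0.026251

0.0263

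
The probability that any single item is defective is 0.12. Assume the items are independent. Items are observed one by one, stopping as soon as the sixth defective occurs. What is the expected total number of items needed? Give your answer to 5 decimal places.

50.00000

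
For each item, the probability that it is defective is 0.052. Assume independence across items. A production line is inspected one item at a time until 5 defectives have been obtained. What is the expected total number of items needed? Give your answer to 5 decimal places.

Y = total items until the fifth success; negative binomial with r=5, p=0.052.
E[Y] = r / p = 5 / 0.052 = 96.1538462

96.15385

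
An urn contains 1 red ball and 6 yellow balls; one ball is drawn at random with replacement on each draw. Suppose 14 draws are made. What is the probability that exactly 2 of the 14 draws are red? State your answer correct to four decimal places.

0.2921

X ~ Binomial(n=14, p=0.142857).
P(X=2) = C(14,2) · p^2 · (1−p)^12
= 91 · 0.020408 · 0.15727 = 0.292068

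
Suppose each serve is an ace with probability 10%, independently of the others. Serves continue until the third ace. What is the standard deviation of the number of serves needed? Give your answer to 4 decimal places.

16.4317

Y = total serves until the third success; negative binomial with r=3, p=0.10.
SD(Y) = √[r(1−p)/p²] = √(270.000000) = 16.431677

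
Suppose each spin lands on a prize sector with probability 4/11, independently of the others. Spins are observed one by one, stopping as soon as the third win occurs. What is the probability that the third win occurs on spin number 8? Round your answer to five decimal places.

0.10538

Y = trial on which the third success occurs; negative binomial, r=3, p=0.363636.
P(Y=8) = C(7,2) · p^3 · (1−p)^5
= 21 · 0.048084 · 0.10436 = 0.1053775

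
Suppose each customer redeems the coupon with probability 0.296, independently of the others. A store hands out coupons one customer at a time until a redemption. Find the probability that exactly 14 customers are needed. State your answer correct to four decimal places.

0.0031

Geometric (trials to first success), p = 0.296.
P(Y = 14) = (1−p)^13 · p = 0.010434 · 0.296 = 0.003088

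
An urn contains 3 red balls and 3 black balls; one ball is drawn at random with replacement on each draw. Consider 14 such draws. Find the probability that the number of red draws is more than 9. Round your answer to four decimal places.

0.0898

X ~ Binomial(14, 0.50); P(X ≥ 10) = Σ C(14,k) p^k (1−p)^(14−k) over k:
  k=10: C(14,10)·0.50^10·0.50^4 = 0.061096
  k=11: C(14,11)·0.50^11·0.50^3 = 0.022217
  k=12: C(14,12)·0.50^12·0.50^2 = 0.005554
  k=13: C(14,13)·0.50^13·0.50^1 = 0.000854
  k=14: C(14,14)·0.50^14·0.50^0 = 0.000061
Total = 0.089783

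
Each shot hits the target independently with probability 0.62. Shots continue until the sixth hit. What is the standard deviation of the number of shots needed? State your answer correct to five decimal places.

Y = total shots until the sixth success; negative binomial with r=6, p=0.62.
SD(Y) = √[r(1−p)/p²] = √(5.9313215) = 2.4354305

2.43543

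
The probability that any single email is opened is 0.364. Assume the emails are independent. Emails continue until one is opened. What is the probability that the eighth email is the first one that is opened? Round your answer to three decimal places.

Geometric (trials to first success), p = 0.364.
P(Y = 8) = (1−p)^7 · p = 0.042092 · 0.364 = 0.01532

0.015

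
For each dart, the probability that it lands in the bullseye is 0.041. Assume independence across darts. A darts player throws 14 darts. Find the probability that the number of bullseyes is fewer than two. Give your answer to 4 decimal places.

0.8896

X ~ Binomial(14, 0.041); P(X ≤ 1) = Σ C(14,k) p^k (1−p)^(14−k) over k:
  k=0: C(14,0)·0.041^0·0.959^14 = 0.556494
  k=1: C(14,1)·0.041^1·0.959^13 = 0.333084
Total = 0.889578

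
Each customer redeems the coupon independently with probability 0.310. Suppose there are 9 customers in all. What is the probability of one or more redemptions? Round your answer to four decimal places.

P(at least one) = 1 − P(none) = 1 − (1 − 0.31)^9
= 1 − 0.035452 = 0.964548

0.9645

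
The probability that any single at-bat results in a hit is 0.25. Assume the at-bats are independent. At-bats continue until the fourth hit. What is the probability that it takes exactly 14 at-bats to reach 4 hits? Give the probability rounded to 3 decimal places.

Y = trial on which the fourth success occurs; negative binomial, r=4, p=0.25.
P(Y=14) = C(13,3) · p^4 · (1−p)^10
= 286 · 0.0039062 · 0.056314 = 0.06291

0.063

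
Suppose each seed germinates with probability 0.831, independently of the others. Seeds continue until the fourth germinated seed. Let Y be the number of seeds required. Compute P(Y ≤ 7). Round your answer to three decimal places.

Finishing within 7 seeds ⇔ at least 4 successes in the first 7. With X ~ Binomial(7, 0.831), P(Y ≤ 7) = 1 − P(X ≤ 3).
  k=0: C(7,0)·0.831^0·0.169^7 = 0.00000
  k=1: C(7,1)·0.831^1·0.169^6 = 0.00014
  k=2: C(7,2)·0.831^2·0.169^5 = 0.00200
  k=3: C(7,3)·0.831^3·0.169^4 = 0.01638
1 − 0.01852 = 0.98148

0.981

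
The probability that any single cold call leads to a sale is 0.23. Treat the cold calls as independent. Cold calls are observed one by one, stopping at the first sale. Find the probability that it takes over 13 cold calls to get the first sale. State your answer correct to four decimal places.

Y = number of cold calls to the first success; geometric, p = 0.23.
P(Y > 13) = P(first 13 all fail) = (1−p)^13 = 0.033449

0.0334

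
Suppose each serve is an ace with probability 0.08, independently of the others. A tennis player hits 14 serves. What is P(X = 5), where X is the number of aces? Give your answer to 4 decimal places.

0.0031

X ~ Binomial(n=14, p=0.08).
P(X=5) = C(14,5) · p^5 · (1−p)^9
= 2002 · 3.2768e-06 · 0.47216 = 0.003097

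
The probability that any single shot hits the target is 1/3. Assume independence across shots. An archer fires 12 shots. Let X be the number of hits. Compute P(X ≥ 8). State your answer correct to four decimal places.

0.0188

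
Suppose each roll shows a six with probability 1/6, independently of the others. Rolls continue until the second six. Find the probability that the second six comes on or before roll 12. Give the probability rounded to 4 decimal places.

0.6187

Finishing within 12 rolls ⇔ at least 2 successes in the first 12. With X ~ Binomial(12, 0.166667), P(Y ≤ 12) = 1 − P(X ≤ 1).
  k=0: C(12,0)·0.166667^0·0.833333^12 = 0.112157
  k=1: C(12,1)·0.166667^1·0.833333^11 = 0.269176
1 − 0.381333 = 0.618667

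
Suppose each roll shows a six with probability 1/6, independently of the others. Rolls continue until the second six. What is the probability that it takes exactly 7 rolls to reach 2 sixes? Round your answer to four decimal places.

0.0670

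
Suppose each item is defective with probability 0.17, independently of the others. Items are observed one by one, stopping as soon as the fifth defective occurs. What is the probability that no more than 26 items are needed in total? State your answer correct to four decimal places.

0.4600

Finishing within 26 items ⇔ at least 5 successes in the first 26. With X ~ Binomial(26, 0.17), P(Y ≤ 26) = 1 − P(X ≤ 4).
  k=0: C(26,0)·0.17^0·0.83^26 = 0.007871
  k=1: C(26,1)·0.17^1·0.83^25 = 0.041915
  k=2: C(26,2)·0.17^2·0.83^24 = 0.107314
  k=3: C(26,3)·0.17^3·0.83^23 = 0.175839
  k=4: C(26,4)·0.17^4·0.83^22 = 0.207088
1 − 0.540028 = 0.459972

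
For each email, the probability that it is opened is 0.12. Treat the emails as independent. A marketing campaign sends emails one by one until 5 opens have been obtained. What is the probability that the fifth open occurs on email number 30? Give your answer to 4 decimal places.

Y = trial on which the fifth success occurs; negative binomial, r=5, p=0.12.
P(Y=30) = C(29,4) · p^5 · (1−p)^25
= 23751 · 2.4883e-05 · 0.040932 = 0.024191

0.0242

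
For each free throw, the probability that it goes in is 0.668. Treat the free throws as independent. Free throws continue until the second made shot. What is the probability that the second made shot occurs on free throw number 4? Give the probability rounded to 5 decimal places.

Y = trial on which the second success occurs; negative binomial, r=2, p=0.668.
P(Y=4) = C(3,1) · p^2 · (1−p)^2
= 3 · 0.44622 · 0.11022 = 0.1475538

0.14755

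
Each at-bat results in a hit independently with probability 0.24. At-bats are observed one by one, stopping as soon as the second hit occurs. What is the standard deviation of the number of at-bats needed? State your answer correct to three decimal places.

Y = total at-bats until the second success; negative binomial with r=2, p=0.24.
SD(Y) = √[r(1−p)/p²] = √(26.38889) = 5.13701

5.137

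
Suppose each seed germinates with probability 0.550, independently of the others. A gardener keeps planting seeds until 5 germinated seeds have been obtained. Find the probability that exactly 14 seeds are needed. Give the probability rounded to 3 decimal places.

0.027

Y = trial on which the fifth success occurs; negative binomial, r=5, p=0.55.
P(Y=14) = C(13,4) · p^5 · (1−p)^9
= 715 · 0.050328 · 0.00075668 = 0.02723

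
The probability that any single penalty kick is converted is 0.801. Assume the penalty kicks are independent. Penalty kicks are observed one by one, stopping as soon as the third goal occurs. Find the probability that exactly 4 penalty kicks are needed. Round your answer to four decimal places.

0.3068

Y = trial on which the third success occurs; negative binomial, r=3, p=0.801.
P(Y=4) = C(3,2) · p^3 · (1−p)^1
= 3 · 0.51392 · 0.199 = 0.306812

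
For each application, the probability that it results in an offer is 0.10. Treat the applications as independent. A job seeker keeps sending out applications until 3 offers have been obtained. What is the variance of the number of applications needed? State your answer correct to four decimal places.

270.0000

Y = total applications until the third success; negative binomial with r=3, p=0.10.
Var(Y) = r(1−p)/p² = 3·0.90 / 0.10² = 270.000000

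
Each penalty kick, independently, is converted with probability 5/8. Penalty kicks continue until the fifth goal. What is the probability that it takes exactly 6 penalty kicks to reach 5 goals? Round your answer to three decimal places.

Y = trial on which the fifth success occurs; negative binomial, r=5, p=0.625.
P(Y=6) = C(5,4) · p^5 · (1−p)^1
= 5 · 0.095367 · 0.375 = 0.17881

0.179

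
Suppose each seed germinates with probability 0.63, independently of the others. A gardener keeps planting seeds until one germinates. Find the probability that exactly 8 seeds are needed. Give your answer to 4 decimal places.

0.0006

Geometric (trials to first success), p = 0.63.
P(Y = 8) = (1−p)^7 · p = 0.00094932 · 0.63 = 0.000598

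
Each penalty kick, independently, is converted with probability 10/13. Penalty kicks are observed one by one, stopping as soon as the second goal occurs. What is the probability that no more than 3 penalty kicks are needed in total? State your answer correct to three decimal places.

0.865

Finishing within 3 penalty kicks ⇔ at least 2 successes in the first 3. With X ~ Binomial(3, 0.769231), P(Y ≤ 3) = 1 − P(X ≤ 1).
  k=0: C(3,0)·0.769231^0·0.230769^3 = 0.01229
  k=1: C(3,1)·0.769231^1·0.230769^2 = 0.12289
1 − 0.13518 = 0.86482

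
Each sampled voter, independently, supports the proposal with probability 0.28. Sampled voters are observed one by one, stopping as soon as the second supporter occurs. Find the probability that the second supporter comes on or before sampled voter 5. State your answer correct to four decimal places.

0.4303

Finishing within 5 sampled voters ⇔ at least 2 successes in the first 5. With X ~ Binomial(5, 0.28), P(Y ≤ 5) = 1 − P(X ≤ 1).
  k=0: C(5,0)·0.28^0·0.72^5 = 0.193492
  k=1: C(5,1)·0.28^1·0.72^4 = 0.376234
1 − 0.569726 = 0.430274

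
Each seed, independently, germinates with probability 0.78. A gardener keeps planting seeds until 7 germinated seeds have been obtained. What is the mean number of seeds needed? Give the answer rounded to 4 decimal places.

Y = total seeds until the seventh success; negative binomial with r=7, p=0.78.
E[Y] = r / p = 7 / 0.78 = 8.974359

8.9744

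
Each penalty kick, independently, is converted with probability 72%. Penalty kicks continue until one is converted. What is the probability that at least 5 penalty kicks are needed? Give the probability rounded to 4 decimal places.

0.0061

Y = number of penalty kicks to the first success; geometric, p = 0.72.
P(Y > 4) = P(first 4 all fail) = (1−p)^4 = 0.006147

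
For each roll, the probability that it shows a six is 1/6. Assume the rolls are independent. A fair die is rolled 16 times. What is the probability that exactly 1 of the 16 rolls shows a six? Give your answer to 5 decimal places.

X ~ Binomial(n=16, p=0.166667).
P(X=1) = C(16,1) · p^1 · (1−p)^15
= 16 · 0.16667 · 0.064905 = 0.1730813

0.17308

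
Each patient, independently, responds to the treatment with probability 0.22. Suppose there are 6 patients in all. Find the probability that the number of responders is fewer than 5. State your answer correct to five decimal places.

X ~ Binomial(6, 0.22); P(X ≤ 4) = Σ C(6,k) p^k (1−p)^(6−k) over k:
  k=0: C(6,0)·0.22^0·0.78^6 = 0.2251996
  k=1: C(6,1)·0.22^1·0.78^5 = 0.3811070
  k=2: C(6,2)·0.22^2·0.78^4 = 0.2687293
  k=3: C(6,3)·0.22^3·0.78^3 = 0.1010606
  k=4: C(6,4)·0.22^4·0.78^2 = 0.0213782
Total = 0.9974747

0.99747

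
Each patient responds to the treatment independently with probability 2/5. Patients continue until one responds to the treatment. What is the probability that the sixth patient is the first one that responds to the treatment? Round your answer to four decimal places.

Geometric (trials to first success), p = 0.40.
P(Y = 6) = (1−p)^5 · p = 0.07776 · 0.40 = 0.031104

0.0311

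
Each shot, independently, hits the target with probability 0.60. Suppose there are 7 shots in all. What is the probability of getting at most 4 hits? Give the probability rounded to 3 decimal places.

0.580

X ~ Binomial(7, 0.60); P(X ≤ 4) = Σ C(7,k) p^k (1−p)^(7−k) over k:
  k=0: C(7,0)·0.60^0·0.40^7 = 0.00164
  k=1: C(7,1)·0.60^1·0.40^6 = 0.01720
  k=2: C(7,2)·0.60^2·0.40^5 = 0.07741
  k=3: C(7,3)·0.60^3·0.40^4 = 0.19354
  k=4: C(7,4)·0.60^4·0.40^3 = 0.29030
Total = 0.58010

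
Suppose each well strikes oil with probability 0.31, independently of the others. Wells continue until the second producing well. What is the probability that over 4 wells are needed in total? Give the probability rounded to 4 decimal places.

0.6340

Needing more than 4 wells ⇔ fewer than 2 successes in the first 4. With X ~ Binomial(4, 0.31), P(Y > 4) = P(X ≤ 1).
  k=0: C(4,0)·0.31^0·0.69^4 = 0.226671
  k=1: C(4,1)·0.31^1·0.69^3 = 0.407351
P(X ≤ 1) = 0.634022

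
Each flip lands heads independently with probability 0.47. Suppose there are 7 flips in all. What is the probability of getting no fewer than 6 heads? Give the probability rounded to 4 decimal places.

X ~ Binomial(7, 0.47); P(X ≥ 6) = Σ C(7,k) p^k (1−p)^(7−k) over k:
  k=6: C(7,6)·0.47^6·0.53^1 = 0.039991
  k=7: C(7,7)·0.47^7·0.53^0 = 0.005066
Total = 0.045057

0.0451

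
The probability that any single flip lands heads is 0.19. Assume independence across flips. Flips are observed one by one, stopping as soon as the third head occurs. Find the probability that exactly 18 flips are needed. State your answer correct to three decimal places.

Y = trial on which the third success occurs; negative binomial, r=3, p=0.19.
P(Y=18) = C(17,2) · p^3 · (1−p)^15
= 136 · 0.006859 · 0.042391 = 0.03954

0.040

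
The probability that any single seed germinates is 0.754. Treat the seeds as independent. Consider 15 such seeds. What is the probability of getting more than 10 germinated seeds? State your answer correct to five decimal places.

X ~ Binomial(15, 0.754); P(X ≥ 11) = Σ C(15,k) p^k (1−p)^(15−k) over k:
  k=11: C(15,11)·0.754^11·0.246^4 = 0.2238504
  k=12: C(15,12)·0.754^12·0.246^3 = 0.2287035
  k=13: C(15,13)·0.754^13·0.246^2 = 0.1617659
  k=14: C(15,14)·0.754^14·0.246^1 = 0.0708313
  k=15: C(15,15)·0.754^15·0.246^0 = 0.0144734
Total = 0.6996245

0.69962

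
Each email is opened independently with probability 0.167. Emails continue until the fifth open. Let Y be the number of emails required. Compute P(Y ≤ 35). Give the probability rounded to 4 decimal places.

0.7174

Finishing within 35 emails ⇔ at least 5 successes in the first 35. With X ~ Binomial(35, 0.167), P(Y ≤ 35) = 1 − P(X ≤ 4).
  k=0: C(35,0)·0.167^0·0.833^35 = 0.001669
  k=1: C(35,1)·0.167^1·0.833^34 = 0.011714
  k=2: C(35,2)·0.167^2·0.833^33 = 0.039924
  k=3: C(35,3)·0.167^3·0.833^32 = 0.088044
  k=4: C(35,4)·0.167^4·0.833^31 = 0.141208
1 − 0.282560 = 0.717440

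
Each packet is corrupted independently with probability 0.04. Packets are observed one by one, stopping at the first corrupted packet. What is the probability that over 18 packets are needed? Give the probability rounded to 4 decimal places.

Y = number of packets to the first success; geometric, p = 0.04.
P(Y > 18) = P(first 18 all fail) = (1−p)^18 = 0.479603

0.4796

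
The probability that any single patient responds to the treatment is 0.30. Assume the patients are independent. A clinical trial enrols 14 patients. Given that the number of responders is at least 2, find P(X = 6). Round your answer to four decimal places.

X ~ Binomial(14, 0.30). Want P(X=6 | X≥2) = P(X=6) / P(X≥2).
P(X=6) = C(14,6)·0.30^6·0.70^8 = 0.126202
P(X≥2) = 1 − 0.006782 − 0.040693 = 0.952524
Ratio = 0.126202 / 0.952524 = 0.132492

0.1325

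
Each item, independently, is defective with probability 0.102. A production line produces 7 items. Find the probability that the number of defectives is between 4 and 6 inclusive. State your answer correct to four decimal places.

0.0029

X ~ Binomial(7, 0.102); P(4 ≤ X ≤ 6) = Σ C(7,k) p^k (1−p)^(7−k) over k:
  k=4: C(7,4)·0.102^4·0.898^3 = 0.002743
  k=5: C(7,5)·0.102^5·0.898^2 = 0.000187
  k=6: C(7,6)·0.102^6·0.898^1 = 0.000007
Total = 0.002938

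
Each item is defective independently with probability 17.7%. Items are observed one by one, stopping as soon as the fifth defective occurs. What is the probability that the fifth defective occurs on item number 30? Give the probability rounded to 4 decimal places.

Y = trial on which the fifth success occurs; negative binomial, r=5, p=0.177.
P(Y=30) = C(29,4) · p^5 · (1−p)^25
= 23751 · 0.00017373 · 0.0076735 = 0.031662

0.0317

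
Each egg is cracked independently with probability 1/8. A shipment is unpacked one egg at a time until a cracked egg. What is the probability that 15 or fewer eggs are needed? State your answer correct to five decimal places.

0.86507

Y = number of eggs to the first success; geometric, p = 0.125.
P(Y ≤ 15) = 1 − (1−p)^15 = 1 − 0.1349338 = 0.8650662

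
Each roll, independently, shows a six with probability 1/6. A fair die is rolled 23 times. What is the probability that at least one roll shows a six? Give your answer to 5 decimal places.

0.98491

P(at least one) = 1 − P(none) = 1 − (1 − 0.166667)^23
= 1 − 0.0150949 = 0.9849051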